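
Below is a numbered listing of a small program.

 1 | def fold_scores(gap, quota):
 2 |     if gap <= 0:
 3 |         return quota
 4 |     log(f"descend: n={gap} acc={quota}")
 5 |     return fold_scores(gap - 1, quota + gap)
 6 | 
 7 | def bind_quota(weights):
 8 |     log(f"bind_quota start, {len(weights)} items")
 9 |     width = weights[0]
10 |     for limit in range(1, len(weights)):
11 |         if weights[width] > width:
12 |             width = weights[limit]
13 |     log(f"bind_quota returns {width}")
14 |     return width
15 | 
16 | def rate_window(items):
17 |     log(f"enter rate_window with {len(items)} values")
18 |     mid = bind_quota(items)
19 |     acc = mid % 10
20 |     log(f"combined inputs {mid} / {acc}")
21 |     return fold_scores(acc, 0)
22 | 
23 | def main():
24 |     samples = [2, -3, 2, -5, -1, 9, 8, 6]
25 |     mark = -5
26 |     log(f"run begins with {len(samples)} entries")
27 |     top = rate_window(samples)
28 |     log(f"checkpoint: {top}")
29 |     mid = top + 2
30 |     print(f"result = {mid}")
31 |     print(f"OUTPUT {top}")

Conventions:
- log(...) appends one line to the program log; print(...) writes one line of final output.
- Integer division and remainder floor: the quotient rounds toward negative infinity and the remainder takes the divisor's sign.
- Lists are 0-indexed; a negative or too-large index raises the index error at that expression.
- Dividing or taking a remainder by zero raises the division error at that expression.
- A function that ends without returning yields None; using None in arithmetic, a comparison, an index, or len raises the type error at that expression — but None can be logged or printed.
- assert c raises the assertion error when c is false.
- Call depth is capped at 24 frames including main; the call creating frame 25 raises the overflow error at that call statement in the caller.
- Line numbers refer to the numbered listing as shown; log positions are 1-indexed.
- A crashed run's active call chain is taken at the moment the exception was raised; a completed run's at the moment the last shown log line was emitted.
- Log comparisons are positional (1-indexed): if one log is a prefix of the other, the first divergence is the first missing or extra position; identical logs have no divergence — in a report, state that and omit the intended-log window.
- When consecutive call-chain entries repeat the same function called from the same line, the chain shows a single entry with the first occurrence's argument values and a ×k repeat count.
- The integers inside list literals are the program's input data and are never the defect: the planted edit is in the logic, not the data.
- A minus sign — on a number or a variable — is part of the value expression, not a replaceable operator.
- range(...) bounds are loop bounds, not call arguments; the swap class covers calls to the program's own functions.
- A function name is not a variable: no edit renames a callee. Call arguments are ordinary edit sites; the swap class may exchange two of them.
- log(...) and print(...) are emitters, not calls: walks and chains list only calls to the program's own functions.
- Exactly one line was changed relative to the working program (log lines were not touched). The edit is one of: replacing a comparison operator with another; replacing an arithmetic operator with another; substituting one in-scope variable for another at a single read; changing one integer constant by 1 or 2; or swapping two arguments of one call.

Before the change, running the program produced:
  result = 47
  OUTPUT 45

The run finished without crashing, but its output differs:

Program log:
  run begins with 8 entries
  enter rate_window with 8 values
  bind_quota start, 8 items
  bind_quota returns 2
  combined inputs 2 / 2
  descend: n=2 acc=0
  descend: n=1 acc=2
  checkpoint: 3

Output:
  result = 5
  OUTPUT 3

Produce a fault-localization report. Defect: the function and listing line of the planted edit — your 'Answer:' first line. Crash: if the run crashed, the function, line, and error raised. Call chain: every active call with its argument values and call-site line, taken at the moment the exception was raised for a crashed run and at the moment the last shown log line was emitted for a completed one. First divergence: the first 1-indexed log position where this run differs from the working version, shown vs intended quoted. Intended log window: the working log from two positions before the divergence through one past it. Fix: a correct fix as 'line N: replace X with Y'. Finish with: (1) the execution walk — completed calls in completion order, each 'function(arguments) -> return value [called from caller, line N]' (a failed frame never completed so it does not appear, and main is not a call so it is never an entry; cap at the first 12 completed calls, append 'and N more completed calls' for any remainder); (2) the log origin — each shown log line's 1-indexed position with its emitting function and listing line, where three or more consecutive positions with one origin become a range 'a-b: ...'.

Answer: the defect is in bind_quota at line 11.
Key fact: At log position 4 the runs split — shown 'bind_quota returns 2', but the working version logs 'bind_quota returns 9'.
Call chain: main.
First divergence: position 4 — the shown line 'bind_quota returns 2' should read 'bind_quota returns 9'.
Intended log window:
  2: enter rate_window with 8 values
  3: bind_quota start, 8 items
  4: bind_quota returns 9
  5: combined inputs 9 / 9
Execution walk:
  bind_quota([2, -3, 2, -5, -1, 9, 8, 6]) -> 2  [called from rate_window, line 18]
  fold_scores(0, 3) -> 3  [called from fold_scores, line 5]
  fold_scores(1, 2) -> 3  [called from fold_scores, line 5]
  fold_scores(2, 0) -> 3  [called from rate_window, line 21]
  rate_window([2, -3, 2, -5, -1, 9, 8, 6]) -> 3  [called from main, line 27]
Log origin:
  1: logged in main at line 26
  2: logged in rate_window at line 17
  3: logged in bind_quota at line 8
  4: logged in bind_quota at line 13
  5: logged in rate_window at line 20
  6: logged in fold_scores at line 4
  7: logged in fold_scores at line 4
  8: logged in main at line 28
A correct fix: line 11: replace `weights[width]` with `weights[limit]`.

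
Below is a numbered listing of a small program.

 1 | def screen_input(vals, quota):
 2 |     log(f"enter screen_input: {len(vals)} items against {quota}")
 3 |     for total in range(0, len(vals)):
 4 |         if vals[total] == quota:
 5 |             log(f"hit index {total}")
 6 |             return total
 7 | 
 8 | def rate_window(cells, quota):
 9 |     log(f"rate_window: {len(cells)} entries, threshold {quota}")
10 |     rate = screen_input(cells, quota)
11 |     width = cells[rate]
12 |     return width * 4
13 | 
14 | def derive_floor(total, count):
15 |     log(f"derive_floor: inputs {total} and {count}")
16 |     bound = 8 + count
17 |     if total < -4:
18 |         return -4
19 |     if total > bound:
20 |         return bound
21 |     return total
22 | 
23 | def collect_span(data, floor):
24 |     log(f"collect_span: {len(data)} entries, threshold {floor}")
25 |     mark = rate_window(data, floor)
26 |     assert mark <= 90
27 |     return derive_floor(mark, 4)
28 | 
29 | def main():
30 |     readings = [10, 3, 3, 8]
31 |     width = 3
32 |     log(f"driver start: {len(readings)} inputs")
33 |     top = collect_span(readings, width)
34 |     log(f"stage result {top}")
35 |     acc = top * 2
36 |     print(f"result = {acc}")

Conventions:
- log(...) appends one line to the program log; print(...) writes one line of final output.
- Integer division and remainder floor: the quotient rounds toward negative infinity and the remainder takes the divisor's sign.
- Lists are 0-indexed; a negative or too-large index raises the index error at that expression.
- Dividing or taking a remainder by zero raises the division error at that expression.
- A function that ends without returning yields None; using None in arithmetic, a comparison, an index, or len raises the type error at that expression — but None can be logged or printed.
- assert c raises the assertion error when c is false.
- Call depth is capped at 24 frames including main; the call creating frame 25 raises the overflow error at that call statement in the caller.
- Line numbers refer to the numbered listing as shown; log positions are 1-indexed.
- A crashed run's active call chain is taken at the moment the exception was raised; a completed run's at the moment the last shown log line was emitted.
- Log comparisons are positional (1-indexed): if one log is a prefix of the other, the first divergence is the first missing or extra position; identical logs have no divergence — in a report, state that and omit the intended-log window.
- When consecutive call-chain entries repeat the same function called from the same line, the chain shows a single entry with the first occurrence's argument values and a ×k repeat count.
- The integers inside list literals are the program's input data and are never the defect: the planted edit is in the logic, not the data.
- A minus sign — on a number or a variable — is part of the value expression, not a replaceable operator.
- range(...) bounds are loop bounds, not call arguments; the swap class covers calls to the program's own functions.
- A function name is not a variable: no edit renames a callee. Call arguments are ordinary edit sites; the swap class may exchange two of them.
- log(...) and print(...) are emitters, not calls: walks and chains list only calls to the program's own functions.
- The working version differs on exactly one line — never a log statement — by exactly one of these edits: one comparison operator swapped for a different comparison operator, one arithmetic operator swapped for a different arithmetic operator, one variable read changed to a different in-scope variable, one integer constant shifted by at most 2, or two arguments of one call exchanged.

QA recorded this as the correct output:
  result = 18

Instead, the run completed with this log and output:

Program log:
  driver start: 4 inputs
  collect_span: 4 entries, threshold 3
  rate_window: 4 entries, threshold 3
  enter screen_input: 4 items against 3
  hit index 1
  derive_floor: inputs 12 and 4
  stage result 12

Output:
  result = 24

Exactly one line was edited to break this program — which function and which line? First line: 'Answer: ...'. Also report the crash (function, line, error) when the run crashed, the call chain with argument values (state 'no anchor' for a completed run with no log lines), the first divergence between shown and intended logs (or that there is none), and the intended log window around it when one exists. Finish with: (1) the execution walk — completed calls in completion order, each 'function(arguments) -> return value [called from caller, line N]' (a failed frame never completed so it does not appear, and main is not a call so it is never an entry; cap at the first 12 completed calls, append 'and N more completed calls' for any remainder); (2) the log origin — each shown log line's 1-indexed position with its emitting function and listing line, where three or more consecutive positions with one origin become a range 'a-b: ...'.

Answer: the defect is in rate_window at line 12.
The tell: The log first diverges at position 6: the faulty run prints 'derive_floor: inputs 12 and 4' where the working version prints 'derive_floor: inputs 9 and 4'.
Call chain: main.
First divergence: at position 6 the run shows 'derive_floor: inputs 12 and 4' where the working version logs 'derive_floor: inputs 9 and 4'.
Intended log window:
  4: enter screen_input: 4 items against 3
  5: hit index 1
  6: derive_floor: inputs 9 and 4
  7: stage result 9
Execution walk:
  screen_input([10, 3, 3, 8], 3) -> 1  [called from rate_window, line 10]
  rate_window([10, 3, 3, 8], 3) -> 12  [called from collect_span, line 25]
  derive_floor(12, 4) -> 12  [called from collect_span, line 27]
  collect_span([10, 3, 3, 8], 3) -> 12  [called from main, line 33]
Origin of each log line:
  1 — main, line 32
  2 — collect_span, line 24
  3 — rate_window, line 9
  4 — screen_input, line 2
  5 — screen_input, line 5
  6 — derive_floor, line 15
  7 — main, line 34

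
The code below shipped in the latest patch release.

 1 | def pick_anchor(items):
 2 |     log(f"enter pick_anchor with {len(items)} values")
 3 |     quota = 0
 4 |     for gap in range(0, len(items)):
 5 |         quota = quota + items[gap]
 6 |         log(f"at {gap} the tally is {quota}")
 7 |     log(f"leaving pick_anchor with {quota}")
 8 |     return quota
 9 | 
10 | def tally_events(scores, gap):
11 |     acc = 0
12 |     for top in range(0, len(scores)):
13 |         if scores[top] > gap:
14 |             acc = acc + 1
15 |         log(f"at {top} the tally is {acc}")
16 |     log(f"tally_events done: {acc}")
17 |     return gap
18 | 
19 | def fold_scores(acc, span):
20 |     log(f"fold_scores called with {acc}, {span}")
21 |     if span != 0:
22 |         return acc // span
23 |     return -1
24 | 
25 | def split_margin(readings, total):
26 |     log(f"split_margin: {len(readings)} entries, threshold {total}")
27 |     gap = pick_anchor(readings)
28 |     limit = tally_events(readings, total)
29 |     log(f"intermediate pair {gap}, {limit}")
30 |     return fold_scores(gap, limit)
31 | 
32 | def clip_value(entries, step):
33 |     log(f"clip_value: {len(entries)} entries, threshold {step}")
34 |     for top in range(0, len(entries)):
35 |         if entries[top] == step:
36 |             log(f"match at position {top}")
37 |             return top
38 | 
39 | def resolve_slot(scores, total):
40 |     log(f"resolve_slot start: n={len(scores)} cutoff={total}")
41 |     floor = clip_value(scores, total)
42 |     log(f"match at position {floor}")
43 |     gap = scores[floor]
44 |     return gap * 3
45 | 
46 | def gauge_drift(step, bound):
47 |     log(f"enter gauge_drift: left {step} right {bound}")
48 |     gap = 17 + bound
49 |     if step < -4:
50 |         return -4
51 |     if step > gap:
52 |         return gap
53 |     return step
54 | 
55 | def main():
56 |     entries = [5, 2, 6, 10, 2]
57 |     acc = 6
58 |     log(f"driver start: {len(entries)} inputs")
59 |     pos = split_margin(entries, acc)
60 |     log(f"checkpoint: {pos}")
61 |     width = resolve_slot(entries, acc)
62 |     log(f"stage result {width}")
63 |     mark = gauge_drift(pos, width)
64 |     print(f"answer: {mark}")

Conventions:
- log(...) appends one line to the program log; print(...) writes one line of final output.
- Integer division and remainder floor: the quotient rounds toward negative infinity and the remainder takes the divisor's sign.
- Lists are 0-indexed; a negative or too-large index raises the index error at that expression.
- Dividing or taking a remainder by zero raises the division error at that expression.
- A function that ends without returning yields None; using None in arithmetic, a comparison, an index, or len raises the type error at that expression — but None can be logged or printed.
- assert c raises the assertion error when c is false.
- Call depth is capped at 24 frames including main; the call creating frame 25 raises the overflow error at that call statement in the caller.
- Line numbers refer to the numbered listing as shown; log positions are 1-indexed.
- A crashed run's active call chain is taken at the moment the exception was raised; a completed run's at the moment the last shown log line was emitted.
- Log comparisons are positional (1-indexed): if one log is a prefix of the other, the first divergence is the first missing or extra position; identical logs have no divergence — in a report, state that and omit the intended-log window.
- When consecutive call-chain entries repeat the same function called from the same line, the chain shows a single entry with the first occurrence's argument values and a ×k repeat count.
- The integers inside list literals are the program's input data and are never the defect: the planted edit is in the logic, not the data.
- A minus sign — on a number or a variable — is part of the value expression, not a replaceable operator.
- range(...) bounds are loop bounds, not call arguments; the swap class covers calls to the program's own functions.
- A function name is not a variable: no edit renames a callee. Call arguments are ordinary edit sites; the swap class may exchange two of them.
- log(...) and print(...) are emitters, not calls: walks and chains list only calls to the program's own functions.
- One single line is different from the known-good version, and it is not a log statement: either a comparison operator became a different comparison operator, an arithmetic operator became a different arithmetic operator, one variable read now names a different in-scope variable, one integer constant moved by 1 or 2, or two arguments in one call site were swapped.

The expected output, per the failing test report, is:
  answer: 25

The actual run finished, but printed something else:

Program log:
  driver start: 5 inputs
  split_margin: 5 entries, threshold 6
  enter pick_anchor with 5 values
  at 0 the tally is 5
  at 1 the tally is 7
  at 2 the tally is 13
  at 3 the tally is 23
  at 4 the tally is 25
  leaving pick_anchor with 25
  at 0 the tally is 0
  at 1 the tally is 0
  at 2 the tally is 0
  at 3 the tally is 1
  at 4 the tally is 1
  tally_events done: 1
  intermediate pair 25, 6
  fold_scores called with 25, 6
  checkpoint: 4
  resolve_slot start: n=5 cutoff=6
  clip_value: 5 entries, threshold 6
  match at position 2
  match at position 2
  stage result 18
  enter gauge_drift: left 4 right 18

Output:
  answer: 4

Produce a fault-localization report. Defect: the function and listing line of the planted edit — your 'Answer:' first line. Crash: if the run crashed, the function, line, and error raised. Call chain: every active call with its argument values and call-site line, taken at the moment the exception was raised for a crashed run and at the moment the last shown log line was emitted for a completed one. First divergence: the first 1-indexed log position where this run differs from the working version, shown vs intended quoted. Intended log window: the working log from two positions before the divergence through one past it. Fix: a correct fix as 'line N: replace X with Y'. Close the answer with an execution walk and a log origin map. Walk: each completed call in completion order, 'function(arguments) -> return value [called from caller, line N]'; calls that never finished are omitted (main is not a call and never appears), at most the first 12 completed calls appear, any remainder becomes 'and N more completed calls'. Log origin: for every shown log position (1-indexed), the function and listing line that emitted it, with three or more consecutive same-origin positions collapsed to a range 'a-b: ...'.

Answer: the defect is in tally_events at line 17.
The tell: At log position 16 the runs split — shown 'intermediate pair 25, 6', but the working version logs 'intermediate pair 25, 1'.
Call chain: main -> gauge_drift(4, 18) (called at line 63).
First divergence: position 16; shown 'intermediate pair 25, 6' vs intended 'intermediate pair 25, 1'.
Intended log window:
  14: at 4 the tally is 1
  15: tally_events done: 1
  16: intermediate pair 25, 1
  17: fold_scores called with 25, 1
Execution walk:
  pick_anchor([5, 2, 6, 10, 2]) -> 25  [called from split_margin, line 27]
  tally_events([5, 2, 6, 10, 2], 6) -> 6  [called from split_margin, line 28]
  fold_scores(25, 6) -> 4  [called from split_margin, line 30]
  split_margin([5, 2, 6, 10, 2], 6) -> 4  [called from main, line 59]
  clip_value([5, 2, 6, 10, 2], 6) -> 2  [called from resolve_slot, line 41]
  resolve_slot([5, 2, 6, 10, 2], 6) -> 18  [called from main, line 61]
  gauge_drift(4, 18) -> 4  [called from main, line 63]
Origin of each log line:
  1: logged in main at line 58
  2: logged in split_margin at line 26
  3: logged in pick_anchor at line 2
  4-8: logged in pick_anchor at line 6
  9: logged in pick_anchor at line 7
  10-14: logged in tally_events at line 15
  15: logged in tally_events at line 16
  16: logged in split_margin at line 29
  17: logged in fold_scores at line 20
  18: logged in main at line 60
  19: logged in resolve_slot at line 40
  20: logged in clip_value at line 33
  21: logged in clip_value at line 36
  22: logged in resolve_slot at line 42
  23: logged in main at line 62
  24: logged in gauge_drift at line 47
A correct fix: line 17: replace `gap` with `acc`.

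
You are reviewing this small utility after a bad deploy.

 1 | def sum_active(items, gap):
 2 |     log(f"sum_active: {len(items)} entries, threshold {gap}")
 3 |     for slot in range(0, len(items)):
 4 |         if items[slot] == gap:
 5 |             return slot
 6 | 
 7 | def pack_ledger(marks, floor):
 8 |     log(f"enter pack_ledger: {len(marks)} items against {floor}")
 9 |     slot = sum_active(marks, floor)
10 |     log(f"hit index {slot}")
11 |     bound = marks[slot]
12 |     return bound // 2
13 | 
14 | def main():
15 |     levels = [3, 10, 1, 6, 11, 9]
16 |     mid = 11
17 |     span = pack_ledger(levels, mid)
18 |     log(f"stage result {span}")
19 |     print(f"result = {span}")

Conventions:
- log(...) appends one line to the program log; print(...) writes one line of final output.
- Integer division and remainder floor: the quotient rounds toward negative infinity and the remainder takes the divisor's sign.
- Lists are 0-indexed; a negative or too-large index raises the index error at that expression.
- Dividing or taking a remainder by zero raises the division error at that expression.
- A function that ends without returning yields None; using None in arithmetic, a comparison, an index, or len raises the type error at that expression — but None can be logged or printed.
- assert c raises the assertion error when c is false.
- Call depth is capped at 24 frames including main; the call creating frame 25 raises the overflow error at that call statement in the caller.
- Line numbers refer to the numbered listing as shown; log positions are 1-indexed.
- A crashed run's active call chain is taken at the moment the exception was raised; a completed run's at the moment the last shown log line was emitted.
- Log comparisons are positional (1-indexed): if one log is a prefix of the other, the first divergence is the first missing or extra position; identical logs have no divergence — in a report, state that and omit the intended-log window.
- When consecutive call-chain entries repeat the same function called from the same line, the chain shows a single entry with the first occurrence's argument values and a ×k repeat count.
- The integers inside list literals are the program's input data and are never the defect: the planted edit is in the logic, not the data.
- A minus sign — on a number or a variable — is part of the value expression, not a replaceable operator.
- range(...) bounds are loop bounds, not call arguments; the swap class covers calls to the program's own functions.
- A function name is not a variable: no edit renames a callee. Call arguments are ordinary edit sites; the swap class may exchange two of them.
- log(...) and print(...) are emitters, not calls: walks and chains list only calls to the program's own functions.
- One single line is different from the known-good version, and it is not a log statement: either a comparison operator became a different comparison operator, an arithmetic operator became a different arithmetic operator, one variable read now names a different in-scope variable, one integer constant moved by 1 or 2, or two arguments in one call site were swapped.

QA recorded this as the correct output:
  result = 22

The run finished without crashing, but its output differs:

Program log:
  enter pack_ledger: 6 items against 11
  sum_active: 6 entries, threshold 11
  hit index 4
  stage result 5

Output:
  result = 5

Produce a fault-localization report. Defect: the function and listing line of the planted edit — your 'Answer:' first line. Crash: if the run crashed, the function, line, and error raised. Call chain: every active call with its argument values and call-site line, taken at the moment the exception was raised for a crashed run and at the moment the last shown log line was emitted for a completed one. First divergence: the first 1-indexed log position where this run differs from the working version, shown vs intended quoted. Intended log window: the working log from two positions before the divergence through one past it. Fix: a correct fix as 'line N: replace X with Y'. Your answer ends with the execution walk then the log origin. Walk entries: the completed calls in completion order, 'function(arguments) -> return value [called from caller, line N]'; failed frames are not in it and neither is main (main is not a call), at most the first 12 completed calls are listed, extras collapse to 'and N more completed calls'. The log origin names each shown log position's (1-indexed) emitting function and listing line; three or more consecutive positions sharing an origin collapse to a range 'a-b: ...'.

Answer: the defect is in pack_ledger at line 12.
Key observation: The log first diverges at position 4: the faulty run prints 'stage result 5' where the working version prints 'stage result 22'.
Call chain: main.
First divergence: position 4 — shown 'stage result 5', intended 'stage result 22'.
Intended log window:
  2: sum_active: 6 entries, threshold 11
  3: hit index 4
  4: stage result 22
Execution walk:
  sum_active([3, 10, 1, 6, 11, 9], 11) -> 4  [called from pack_ledger, line 9]
  pack_ledger([3, 10, 1, 6, 11, 9], 11) -> 5  [called from main, line 17]
Log origins:
  1: emitted by pack_ledger (line 8)
  2: emitted by sum_active (line 2)
  3: emitted by pack_ledger (line 10)
  4: emitted by main (line 18)
A correct fix: line 12: replace `//` with `*`.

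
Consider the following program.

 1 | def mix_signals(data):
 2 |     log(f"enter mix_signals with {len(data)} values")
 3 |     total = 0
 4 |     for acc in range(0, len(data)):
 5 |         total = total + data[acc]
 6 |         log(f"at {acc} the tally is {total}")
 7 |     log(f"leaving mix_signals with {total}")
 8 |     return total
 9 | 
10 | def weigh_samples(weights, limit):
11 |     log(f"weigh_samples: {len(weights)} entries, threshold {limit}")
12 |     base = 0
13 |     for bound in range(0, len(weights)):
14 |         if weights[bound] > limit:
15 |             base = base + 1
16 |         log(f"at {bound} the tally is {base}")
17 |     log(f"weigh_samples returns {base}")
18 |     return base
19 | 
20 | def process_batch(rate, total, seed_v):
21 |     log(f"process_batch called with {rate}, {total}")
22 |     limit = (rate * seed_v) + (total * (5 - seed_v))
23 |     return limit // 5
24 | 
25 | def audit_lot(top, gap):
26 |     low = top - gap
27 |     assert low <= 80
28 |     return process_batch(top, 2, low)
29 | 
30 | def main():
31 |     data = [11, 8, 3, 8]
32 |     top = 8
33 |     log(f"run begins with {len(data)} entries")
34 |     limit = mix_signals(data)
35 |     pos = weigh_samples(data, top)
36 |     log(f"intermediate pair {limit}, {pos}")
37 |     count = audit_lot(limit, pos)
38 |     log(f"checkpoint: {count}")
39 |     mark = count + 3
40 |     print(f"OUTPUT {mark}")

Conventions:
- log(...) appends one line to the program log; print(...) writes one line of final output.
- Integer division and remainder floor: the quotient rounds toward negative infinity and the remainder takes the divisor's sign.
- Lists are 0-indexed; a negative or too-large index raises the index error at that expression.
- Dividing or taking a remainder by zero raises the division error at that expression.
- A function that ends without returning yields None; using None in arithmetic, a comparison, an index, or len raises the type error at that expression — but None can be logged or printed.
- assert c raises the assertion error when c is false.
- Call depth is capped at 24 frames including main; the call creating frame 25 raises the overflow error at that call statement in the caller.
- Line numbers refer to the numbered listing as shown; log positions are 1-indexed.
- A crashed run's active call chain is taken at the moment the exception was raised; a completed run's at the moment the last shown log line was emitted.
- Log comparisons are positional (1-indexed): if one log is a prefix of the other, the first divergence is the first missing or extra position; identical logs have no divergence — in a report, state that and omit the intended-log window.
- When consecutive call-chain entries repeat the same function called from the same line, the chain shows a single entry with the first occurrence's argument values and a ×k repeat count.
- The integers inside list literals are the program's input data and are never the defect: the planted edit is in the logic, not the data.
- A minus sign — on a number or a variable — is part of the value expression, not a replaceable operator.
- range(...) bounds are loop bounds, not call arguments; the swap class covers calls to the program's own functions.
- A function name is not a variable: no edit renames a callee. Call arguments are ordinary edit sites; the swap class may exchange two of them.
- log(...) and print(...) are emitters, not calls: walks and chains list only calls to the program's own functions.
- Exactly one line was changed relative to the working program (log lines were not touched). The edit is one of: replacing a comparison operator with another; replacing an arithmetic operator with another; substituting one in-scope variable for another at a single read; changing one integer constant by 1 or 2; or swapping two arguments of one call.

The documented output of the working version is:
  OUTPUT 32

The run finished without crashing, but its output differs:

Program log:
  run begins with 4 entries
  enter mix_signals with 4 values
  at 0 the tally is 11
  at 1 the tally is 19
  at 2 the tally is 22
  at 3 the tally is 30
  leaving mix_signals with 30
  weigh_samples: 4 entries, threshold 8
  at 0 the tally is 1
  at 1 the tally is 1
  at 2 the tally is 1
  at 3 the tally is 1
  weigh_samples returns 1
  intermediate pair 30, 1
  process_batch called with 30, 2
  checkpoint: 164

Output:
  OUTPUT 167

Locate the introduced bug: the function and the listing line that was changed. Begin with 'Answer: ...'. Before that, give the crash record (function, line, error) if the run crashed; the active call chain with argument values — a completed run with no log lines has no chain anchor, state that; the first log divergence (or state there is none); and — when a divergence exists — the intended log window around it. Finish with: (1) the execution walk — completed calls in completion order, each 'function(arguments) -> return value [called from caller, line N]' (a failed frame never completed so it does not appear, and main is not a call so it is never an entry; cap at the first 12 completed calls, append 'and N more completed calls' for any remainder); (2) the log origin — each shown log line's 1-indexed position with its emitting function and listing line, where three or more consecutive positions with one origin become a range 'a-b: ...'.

Answer: the defect is in audit_lot at line 28.
The tell: The earliest visible damage is log position 15 — 'process_batch called with 30, 2' rather than the intended 'process_batch called with 30, 29'.
Call chain: main.
First divergence: at position 15 the run shows 'process_batch called with 30, 2' where the working version logs 'process_batch called with 30, 29'.
Intended log window:
  13: weigh_samples returns 1
  14: intermediate pair 30, 1
  15: process_batch called with 30, 29
  16: checkpoint: 29
Execution walk:
  mix_signals([11, 8, 3, 8]) -> 30  [called from main, line 34]
  weigh_samples([11, 8, 3, 8], 8) -> 1  [called from main, line 35]
  process_batch(30, 2, 29) -> 164  [called from audit_lot, line 28]
  audit_lot(30, 1) -> 164  [called from main, line 37]
Log origins:
  1: from main, line 33
  2: from mix_signals, line 2
  3-6: from mix_signals, line 6
  7: from mix_signals, line 7
  8: from weigh_samples, line 11
  9-12: from weigh_samples, line 16
  13: from weigh_samples, line 17
  14: from main, line 36
  15: from process_batch, line 21
  16: from main, line 38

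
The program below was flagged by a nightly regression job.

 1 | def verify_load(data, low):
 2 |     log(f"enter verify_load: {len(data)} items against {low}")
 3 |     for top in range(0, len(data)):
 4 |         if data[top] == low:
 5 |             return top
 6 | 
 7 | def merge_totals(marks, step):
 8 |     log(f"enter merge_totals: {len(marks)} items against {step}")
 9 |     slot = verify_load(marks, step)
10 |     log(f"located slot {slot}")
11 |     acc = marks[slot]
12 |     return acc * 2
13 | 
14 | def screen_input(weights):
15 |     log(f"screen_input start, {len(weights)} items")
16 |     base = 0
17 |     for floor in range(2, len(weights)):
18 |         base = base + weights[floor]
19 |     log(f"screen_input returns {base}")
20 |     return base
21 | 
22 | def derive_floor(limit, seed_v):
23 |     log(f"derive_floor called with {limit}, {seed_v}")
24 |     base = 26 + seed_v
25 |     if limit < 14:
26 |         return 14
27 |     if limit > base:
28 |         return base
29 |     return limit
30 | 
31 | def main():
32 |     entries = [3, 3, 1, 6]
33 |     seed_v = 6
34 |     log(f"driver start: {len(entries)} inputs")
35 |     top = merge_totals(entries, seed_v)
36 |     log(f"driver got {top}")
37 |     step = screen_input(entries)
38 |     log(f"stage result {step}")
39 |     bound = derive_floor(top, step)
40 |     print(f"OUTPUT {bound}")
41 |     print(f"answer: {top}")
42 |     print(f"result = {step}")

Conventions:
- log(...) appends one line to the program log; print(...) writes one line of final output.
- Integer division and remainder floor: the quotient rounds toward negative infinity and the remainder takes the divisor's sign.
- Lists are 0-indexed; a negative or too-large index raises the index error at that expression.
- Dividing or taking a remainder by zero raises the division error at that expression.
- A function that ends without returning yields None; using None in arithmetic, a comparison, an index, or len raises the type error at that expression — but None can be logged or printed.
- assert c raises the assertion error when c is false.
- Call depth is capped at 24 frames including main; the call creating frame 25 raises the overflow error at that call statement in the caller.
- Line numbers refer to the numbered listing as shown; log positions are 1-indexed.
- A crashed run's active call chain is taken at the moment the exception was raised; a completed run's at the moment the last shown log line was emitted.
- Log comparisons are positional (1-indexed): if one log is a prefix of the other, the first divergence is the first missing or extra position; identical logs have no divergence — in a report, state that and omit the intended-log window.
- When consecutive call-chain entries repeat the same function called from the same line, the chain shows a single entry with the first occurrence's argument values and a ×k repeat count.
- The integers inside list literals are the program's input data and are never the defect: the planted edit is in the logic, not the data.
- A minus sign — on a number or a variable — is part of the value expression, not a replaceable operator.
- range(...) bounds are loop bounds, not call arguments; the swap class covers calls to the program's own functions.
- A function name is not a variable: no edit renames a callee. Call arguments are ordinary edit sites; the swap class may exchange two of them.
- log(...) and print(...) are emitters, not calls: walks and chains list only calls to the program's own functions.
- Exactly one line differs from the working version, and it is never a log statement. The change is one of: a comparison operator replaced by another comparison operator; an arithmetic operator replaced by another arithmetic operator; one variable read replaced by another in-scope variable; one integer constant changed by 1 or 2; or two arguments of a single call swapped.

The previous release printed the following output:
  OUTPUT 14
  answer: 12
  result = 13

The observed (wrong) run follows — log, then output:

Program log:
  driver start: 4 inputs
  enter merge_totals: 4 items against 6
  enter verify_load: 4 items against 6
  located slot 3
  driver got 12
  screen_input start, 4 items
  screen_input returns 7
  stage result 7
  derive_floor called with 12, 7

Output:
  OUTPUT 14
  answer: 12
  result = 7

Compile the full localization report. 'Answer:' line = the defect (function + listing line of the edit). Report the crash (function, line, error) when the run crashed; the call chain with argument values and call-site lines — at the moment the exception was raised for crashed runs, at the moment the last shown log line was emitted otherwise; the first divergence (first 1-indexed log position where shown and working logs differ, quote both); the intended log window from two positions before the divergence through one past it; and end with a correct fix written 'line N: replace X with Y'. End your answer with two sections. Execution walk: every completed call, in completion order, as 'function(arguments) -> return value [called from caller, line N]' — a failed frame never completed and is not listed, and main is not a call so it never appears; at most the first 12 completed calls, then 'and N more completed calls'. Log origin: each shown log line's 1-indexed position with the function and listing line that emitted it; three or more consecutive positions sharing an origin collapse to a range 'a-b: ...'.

Answer: the defect is in screen_input at line 17.
Key fact: The earliest visible damage is log position 7 — 'screen_input returns 7' rather than the intended 'screen_input returns 13'.
Call chain: main -> derive_floor(12, 7) (called at line 39).
First divergence: position 7; shown 'screen_input returns 7' vs intended 'screen_input returns 13'.
Intended log window:
  5: driver got 12
  6: screen_input start, 4 items
  7: screen_input returns 13
  8: stage result 13
Execution walk:
  verify_load([3, 3, 1, 6], 6) -> 3  [called from merge_totals, line 9]
  merge_totals([3, 3, 1, 6], 6) -> 12  [called from main, line 35]
  screen_input([3, 3, 1, 6]) -> 7  [called from main, line 37]
  derive_floor(12, 7) -> 14  [called from main, line 39]
Log line origins:
  1 — main, line 34
  2 — merge_totals, line 8
  3 — verify_load, line 2
  4 — merge_totals, line 10
  5 — main, line 36
  6 — screen_input, line 15
  7 — screen_input, line 19
  8 — main, line 38
  9 — derive_floor, line 23
A correct fix: line 17: replace `2` with `0`.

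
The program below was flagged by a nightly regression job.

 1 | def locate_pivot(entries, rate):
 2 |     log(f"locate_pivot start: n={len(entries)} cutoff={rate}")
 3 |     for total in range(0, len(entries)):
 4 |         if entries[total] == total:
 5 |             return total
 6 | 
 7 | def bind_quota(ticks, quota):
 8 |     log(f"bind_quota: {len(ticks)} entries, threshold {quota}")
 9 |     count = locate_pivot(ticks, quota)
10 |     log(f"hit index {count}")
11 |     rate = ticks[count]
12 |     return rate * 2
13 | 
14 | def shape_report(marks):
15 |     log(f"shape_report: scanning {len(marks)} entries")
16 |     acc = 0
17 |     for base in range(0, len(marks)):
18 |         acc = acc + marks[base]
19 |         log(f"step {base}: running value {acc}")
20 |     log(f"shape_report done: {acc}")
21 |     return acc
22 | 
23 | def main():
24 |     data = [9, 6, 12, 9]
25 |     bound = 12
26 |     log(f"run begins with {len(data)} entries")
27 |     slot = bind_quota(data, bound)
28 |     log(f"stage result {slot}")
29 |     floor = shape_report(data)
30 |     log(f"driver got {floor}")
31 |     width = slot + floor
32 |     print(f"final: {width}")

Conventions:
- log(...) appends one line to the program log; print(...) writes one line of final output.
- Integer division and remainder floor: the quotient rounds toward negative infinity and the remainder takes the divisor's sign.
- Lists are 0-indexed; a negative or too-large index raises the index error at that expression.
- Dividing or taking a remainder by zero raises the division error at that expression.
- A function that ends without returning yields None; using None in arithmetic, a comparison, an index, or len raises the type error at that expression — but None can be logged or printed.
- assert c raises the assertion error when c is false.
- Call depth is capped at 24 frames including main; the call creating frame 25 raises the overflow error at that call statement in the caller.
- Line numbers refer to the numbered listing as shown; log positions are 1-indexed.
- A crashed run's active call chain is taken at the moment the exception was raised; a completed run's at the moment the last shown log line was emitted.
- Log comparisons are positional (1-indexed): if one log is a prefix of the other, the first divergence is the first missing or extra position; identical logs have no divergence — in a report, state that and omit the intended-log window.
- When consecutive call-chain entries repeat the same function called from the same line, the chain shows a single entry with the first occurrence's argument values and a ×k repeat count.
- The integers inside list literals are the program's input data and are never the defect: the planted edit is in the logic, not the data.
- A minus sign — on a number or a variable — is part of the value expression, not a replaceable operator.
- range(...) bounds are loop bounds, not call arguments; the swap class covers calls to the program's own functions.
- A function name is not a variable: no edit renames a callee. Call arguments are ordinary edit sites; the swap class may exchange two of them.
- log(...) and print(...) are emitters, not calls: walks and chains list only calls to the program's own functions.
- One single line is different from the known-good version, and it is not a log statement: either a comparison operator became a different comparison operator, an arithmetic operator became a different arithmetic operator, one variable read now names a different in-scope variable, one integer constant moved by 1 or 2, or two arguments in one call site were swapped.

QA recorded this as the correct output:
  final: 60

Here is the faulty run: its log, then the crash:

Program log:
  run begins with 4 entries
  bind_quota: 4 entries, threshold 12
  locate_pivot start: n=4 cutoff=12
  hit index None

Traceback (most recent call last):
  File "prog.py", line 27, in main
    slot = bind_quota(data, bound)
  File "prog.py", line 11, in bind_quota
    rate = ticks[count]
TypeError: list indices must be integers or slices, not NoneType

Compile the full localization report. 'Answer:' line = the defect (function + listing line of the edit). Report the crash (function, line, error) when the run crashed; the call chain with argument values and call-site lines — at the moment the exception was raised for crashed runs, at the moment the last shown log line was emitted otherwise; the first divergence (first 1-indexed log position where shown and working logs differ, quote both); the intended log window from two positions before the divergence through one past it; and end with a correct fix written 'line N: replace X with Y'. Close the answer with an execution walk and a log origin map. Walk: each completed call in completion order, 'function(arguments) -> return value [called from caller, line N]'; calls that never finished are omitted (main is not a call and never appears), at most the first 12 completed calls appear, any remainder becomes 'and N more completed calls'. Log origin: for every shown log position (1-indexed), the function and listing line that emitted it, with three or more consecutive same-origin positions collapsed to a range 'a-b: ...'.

Answer: the defect is in locate_pivot at line 4.
Core observation: Everything matches until log position 4, which reads 'hit index None' in place of 'hit index 2'.
Crash: bind_quota, line 11, TypeError.
Call chain: main -> bind_quota([9, 6, 12, 9], 12) (called at line 27).
First divergence: position 4 — the shown line 'hit index None' should read 'hit index 2'.
Intended log window:
  2: bind_quota: 4 entries, threshold 12
  3: locate_pivot start: n=4 cutoff=12
  4: hit index 2
  5: stage result 24
Execution walk:
  locate_pivot([9, 6, 12, 9], 12) -> None  [called from bind_quota, line 9]
Log line origins:
  1: logged in main at line 26
  2: logged in bind_quota at line 8
  3: logged in locate_pivot at line 2
  4: logged in bind_quota at line 10
A correct fix: line 4: replace `entries[total] == total` with `entries[total] == rate`.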